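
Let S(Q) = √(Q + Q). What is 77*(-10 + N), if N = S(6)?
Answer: -770 + 154*√3 ≈ -503.26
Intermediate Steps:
S(Q) = √2*√Q (S(Q) = √(2*Q) = √2*√Q)
N = 2*√3 (N = √2*√6 = 2*√3 ≈ 3.4641)
77*(-10 + N) = 77*(-10 + 2*√3) = -770 + 154*√3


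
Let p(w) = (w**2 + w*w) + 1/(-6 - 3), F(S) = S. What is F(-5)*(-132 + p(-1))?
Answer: 5855/9 ≈ 650.56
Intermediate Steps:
p(w) = -1/9 + 2*w**2 (p(w) = (w**2 + w**2) + 1/(-9) = 2*w**2 - 1/9 = -1/9 + 2*w**2)
F(-5)*(-132 + p(-1)) = -5*(-132 + (-1/9 + 2*(-1)**2)) = -5*(-132 + (-1/9 + 2*1)) = -5*(-132 + (-1/9 + 2)) = -5*(-132 + 17/9) = -5*(-1171/9) = 5855/9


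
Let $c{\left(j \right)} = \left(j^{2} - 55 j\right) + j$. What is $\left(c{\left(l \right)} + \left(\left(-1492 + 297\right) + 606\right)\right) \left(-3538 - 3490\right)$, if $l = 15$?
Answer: $8250872$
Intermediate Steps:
$c{\left(j \right)} = j^{2} - 54 j$
$\left(c{\left(l \right)} + \left(\left(-1492 + 297\right) + 606\right)\right) \left(-3538 - 3490\right) = \left(15 \left(-54 + 15\right) + \left(\left(-1492 + 297\right) + 606\right)\right) \left(-3538 - 3490\right) = \left(15 \left(-39\right) + \left(-1195 + 606\right)\right) \left(-7028\right) = \left(-585 - 589\right) \left(-7028\right) = \left(-1174\right) \left(-7028\right) = 8250872$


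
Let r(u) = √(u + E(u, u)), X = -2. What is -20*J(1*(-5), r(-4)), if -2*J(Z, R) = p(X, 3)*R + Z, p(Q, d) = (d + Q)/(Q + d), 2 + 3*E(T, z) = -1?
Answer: -50 + 10*I*√5 ≈ -50.0 + 22.361*I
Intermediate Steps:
E(T, z) = -1 (E(T, z) = -⅔ + (⅓)*(-1) = -⅔ - ⅓ = -1)
p(Q, d) = 1 (p(Q, d) = (Q + d)/(Q + d) = 1)
r(u) = √(-1 + u) (r(u) = √(u - 1) = √(-1 + u))
J(Z, R) = -R/2 - Z/2 (J(Z, R) = -(1*R + Z)/2 = -(R + Z)/2 = -R/2 - Z/2)
-20*J(1*(-5), r(-4)) = -20*(-√(-1 - 4)/2 - (-5)/2) = -20*(-I*√5/2 - ½*(-5)) = -20*(-I*√5/2 + 5/2) = -20*(5/2 - I*√5/2) = -50 + 10*I*√5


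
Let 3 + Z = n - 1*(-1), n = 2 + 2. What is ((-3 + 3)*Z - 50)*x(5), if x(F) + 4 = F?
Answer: -50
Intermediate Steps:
x(F) = -4 + F
n = 4
Z = 2 (Z = -3 + (4 - 1*(-1)) = -3 + (4 + 1) = -3 + 5 = 2)
((-3 + 3)*Z - 50)*x(5) = ((-3 + 3)*2 - 50)*(-4 + 5) = (0*2 - 50)*1 = (0 - 50)*1 = -50*1 = -50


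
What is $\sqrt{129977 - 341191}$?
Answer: $i \sqrt{211214} \approx 459.58 i$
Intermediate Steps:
$\sqrt{129977 - 341191} = \sqrt{-211214} = i \sqrt{211214}$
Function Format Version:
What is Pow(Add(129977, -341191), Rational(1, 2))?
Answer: Mul(I, Pow(211214, Rational(1, 2))) ≈ Mul(459.58, I)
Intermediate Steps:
Pow(Add(129977, -341191), Rational(1, 2)) = Pow(-211214, Rational(1, 2)) = Mul(I, Pow(211214, Rational(1, 2)))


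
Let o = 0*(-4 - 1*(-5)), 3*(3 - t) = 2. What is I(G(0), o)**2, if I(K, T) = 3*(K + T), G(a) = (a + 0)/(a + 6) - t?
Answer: 49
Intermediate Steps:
t = 7/3 (t = 3 - 1/3*2 = 3 - 2/3 = 7/3 ≈ 2.3333)
o = 0 (o = 0*(-4 + 5) = 0*1 = 0)
G(a) = -7/3 + a/(6 + a) (G(a) = (a + 0)/(a + 6) - 1*7/3 = a/(6 + a) - 7/3 = -7/3 + a/(6 + a))
I(K, T) = 3*K + 3*T
I(G(0), o)**2 = (3*(2*(-21 - 2*0)/(3*(6 + 0))) + 3*0)**2 = (3*((2/3)*(-21 + 0)/6) + 0)**2 = (3*((2/3)*(1/6)*(-21)) + 0)**2 = (3*(-7/3) + 0)**2 = (-7 + 0)**2 = (-7)**2 = 49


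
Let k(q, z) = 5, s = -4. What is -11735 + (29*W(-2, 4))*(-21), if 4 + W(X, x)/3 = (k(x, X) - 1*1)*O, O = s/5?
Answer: 7097/5 ≈ 1419.4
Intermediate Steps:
O = -⅘ (O = -4/5 = -4*⅕ = -⅘ ≈ -0.80000)
W(X, x) = -108/5 (W(X, x) = -12 + 3*((5 - 1*1)*(-⅘)) = -12 + 3*((5 - 1)*(-⅘)) = -12 + 3*(4*(-⅘)) = -12 + 3*(-16/5) = -12 - 48/5 = -108/5)
-11735 + (29*W(-2, 4))*(-21) = -11735 + (29*(-108/5))*(-21) = -11735 - 3132/5*(-21) = -11735 + 65772/5 = 7097/5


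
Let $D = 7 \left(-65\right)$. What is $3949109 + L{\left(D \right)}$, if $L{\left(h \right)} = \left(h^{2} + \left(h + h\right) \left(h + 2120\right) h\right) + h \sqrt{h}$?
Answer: $693549384 - 455 i \sqrt{455} \approx 6.9355 \cdot 10^{8} - 9705.5 i$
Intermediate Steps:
$D = -455$
$L{\left(h \right)} = h^{2} + h^{\frac{3}{2}} + 2 h^{2} \left(2120 + h\right)$ ($L{\left(h \right)} = \left(h^{2} + 2 h \left(2120 + h\right) h\right) + h^{\frac{3}{2}} = \left(h^{2} + 2 h^{2} \left(2120 + h\right)\right) + h^{\frac{3}{2}} = h^{2} + h^{\frac{3}{2}} + 2 h^{2} \left(2120 + h\right)$)
$3949109 + L{\left(D \right)} = 3949109 + \left(\left(-455\right)^{\frac{3}{2}} + 2 \left(-455\right)^{3} + 4241 \left(-455\right)^{2}\right) = 3949109 + \left(- 455 i \sqrt{455} + 2 \left(-94196375\right) + 4241 \cdot 207025\right) = 3949109 - \left(-689600275 + 455 i \sqrt{455}\right) = 3949109 + \left(689600275 - 455 i \sqrt{455}\right) = 693549384 - 455 i \sqrt{455}$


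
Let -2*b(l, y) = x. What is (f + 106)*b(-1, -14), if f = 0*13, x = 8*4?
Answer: -1696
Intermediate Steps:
x = 32
b(l, y) = -16 (b(l, y) = -½*32 = -16)
f = 0
(f + 106)*b(-1, -14) = (0 + 106)*(-16) = 106*(-16) = -1696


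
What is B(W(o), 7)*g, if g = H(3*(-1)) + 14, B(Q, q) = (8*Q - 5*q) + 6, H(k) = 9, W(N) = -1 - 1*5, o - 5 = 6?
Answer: -1771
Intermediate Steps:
o = 11 (o = 5 + 6 = 11)
W(N) = -6 (W(N) = -1 - 5 = -6)
B(Q, q) = 6 - 5*q + 8*Q (B(Q, q) = (-5*q + 8*Q) + 6 = 6 - 5*q + 8*Q)
g = 23 (g = 9 + 14 = 23)
B(W(o), 7)*g = (6 - 5*7 + 8*(-6))*23 = (6 - 35 - 48)*23 = -77*23 = -1771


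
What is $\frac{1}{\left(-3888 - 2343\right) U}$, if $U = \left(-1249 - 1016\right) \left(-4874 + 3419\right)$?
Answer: $- \frac{1}{20534727825} \approx -4.8698 \cdot 10^{-11}$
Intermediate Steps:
$U = 3295575$ ($U = \left(-2265\right) \left(-1455\right) = 3295575$)
$\frac{1}{\left(-3888 - 2343\right) U} = \frac{1}{\left(-3888 - 2343\right) 3295575} = \frac{1}{-6231} \cdot \frac{1}{3295575} = \left(- \frac{1}{6231}\right) \frac{1}{3295575} = - \frac{1}{20534727825}$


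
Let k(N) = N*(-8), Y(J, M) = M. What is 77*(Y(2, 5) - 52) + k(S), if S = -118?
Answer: -2675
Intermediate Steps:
k(N) = -8*N
77*(Y(2, 5) - 52) + k(S) = 77*(5 - 52) - 8*(-118) = 77*(-47) + 944 = -3619 + 944 = -2675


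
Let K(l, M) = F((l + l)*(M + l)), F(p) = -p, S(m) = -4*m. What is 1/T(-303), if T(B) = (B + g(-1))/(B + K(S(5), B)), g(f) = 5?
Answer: 13223/298 ≈ 44.372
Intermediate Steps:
K(l, M) = -2*l*(M + l) (K(l, M) = -(l + l)*(M + l) = -2*l*(M + l))
T(B) = (5 + B)/(-800 + 41*B) (T(B) = (B + 5)/(B - 2*(-4*5)*(B - 4*5)) = (5 + B)/(B - 2*(-20)*(B - 20)) = (5 + B)/(B - 2*(-20)*(-20 + B)) = (5 + B)/(B + (-800 + 40*B)) = (5 + B)/(-800 + 41*B))
1/T(-303) = 1/((5 - 303)/(-800 + 41*(-303))) = 1/(-298/(-800 - 12423)) = 1/(-298/(-13223)) = 1/(-1/13223*(-298)) = 1/(298/13223) = 13223/298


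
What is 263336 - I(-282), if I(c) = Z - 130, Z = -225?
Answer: 263691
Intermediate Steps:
I(c) = -355 (I(c) = -225 - 130 = -355)
263336 - I(-282) = 263336 - 1*(-355) = 263336 + 355 = 263691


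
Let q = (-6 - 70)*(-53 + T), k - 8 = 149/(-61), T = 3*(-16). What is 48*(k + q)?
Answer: 22491600/61 ≈ 3.6872e+5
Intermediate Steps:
T = -48
k = 339/61 (k = 8 + 149/(-61) = 8 + 149*(-1/61) = 8 - 149/61 = 339/61 ≈ 5.5574)
q = 7676 (q = (-6 - 70)*(-53 - 48) = -76*(-101) = 7676)
48*(k + q) = 48*(339/61 + 7676) = 48*(468575/61) = 22491600/61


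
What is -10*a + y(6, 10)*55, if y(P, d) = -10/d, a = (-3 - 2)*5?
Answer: 195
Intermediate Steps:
a = -25 (a = -5*5 = -25)
-10*a + y(6, 10)*55 = -10*(-25) - 10/10*55 = 250 - 10*⅒*55 = 250 - 1*55 = 250 - 55 = 195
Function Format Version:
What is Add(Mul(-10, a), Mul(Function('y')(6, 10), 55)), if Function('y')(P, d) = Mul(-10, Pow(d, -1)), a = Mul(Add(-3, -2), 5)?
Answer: 195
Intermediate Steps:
a = -25 (a = Mul(-5, 5) = -25)
Add(Mul(-10, a), Mul(Function('y')(6, 10), 55)) = Add(Mul(-10, -25), Mul(Mul(-10, Pow(10, -1)), 55)) = Add(250, Mul(Mul(-10, Rational(1, 10)), 55)) = Add(250, Mul(-1, 55)) = Add(250, -55) = 195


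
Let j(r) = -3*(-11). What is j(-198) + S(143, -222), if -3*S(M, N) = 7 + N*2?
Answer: 536/3 ≈ 178.67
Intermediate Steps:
S(M, N) = -7/3 - 2*N/3 (S(M, N) = -(7 + N*2)/3 = -(7 + 2*N)/3 = -7/3 - 2*N/3)
j(r) = 33
j(-198) + S(143, -222) = 33 + (-7/3 - 2/3*(-222)) = 33 + (-7/3 + 148) = 33 + 437/3 = 536/3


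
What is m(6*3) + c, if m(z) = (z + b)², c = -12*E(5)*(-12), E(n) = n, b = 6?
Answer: 1296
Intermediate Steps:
c = 720 (c = -12*5*(-12) = -60*(-12) = 720)
m(z) = (6 + z)² (m(z) = (z + 6)² = (6 + z)²)
m(6*3) + c = (6 + 6*3)² + 720 = (6 + 18)² + 720 = 24² + 720 = 576 + 720 = 1296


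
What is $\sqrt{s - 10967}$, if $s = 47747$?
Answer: $2 \sqrt{9195} \approx 191.78$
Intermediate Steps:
$\sqrt{s - 10967} = \sqrt{47747 - 10967} = \sqrt{36780} = 2 \sqrt{9195}$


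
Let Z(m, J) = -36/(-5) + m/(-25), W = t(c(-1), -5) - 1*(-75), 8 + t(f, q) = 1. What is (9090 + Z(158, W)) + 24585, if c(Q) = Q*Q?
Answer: 841897/25 ≈ 33676.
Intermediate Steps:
c(Q) = Q²
t(f, q) = -7 (t(f, q) = -8 + 1 = -7)
W = 68 (W = -7 - 1*(-75) = -7 + 75 = 68)
Z(m, J) = 36/5 - m/25 (Z(m, J) = -36*(-⅕) + m*(-1/25) = 36/5 - m/25)
(9090 + Z(158, W)) + 24585 = (9090 + (36/5 - 1/25*158)) + 24585 = (9090 + (36/5 - 158/25)) + 24585 = (9090 + 22/25) + 24585 = 227272/25 + 24585 = 841897/25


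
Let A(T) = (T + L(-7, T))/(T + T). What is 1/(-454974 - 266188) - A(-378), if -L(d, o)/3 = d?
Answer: -6129895/12980916 ≈ -0.47222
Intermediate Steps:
L(d, o) = -3*d
A(T) = (21 + T)/(2*T) (A(T) = (T - 3*(-7))/(T + T) = (T + 21)/((2*T)) = (21 + T)*(1/(2*T)) = (21 + T)/(2*T))
1/(-454974 - 266188) - A(-378) = 1/(-454974 - 266188) - (21 - 378)/(2*(-378)) = 1/(-721162) - (-1)*(-357)/(2*378) = -1/721162 - 1*17/36 = -1/721162 - 17/36 = -6129895/12980916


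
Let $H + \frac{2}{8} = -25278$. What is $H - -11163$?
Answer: $- \frac{56461}{4} \approx -14115.0$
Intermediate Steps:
$H = - \frac{101113}{4}$ ($H = - \frac{1}{4} - 25278 = - \frac{101113}{4} \approx -25278.0$)
$H - -11163 = - \frac{101113}{4} - -11163 = - \frac{101113}{4} + 11163 = - \frac{56461}{4}$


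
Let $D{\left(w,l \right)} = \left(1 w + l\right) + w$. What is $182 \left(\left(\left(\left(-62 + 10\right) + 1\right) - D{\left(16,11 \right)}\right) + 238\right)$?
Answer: $26208$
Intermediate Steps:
$D{\left(w,l \right)} = l + 2 w$ ($D{\left(w,l \right)} = \left(w + l\right) + w = \left(l + w\right) + w = l + 2 w$)
$182 \left(\left(\left(\left(-62 + 10\right) + 1\right) - D{\left(16,11 \right)}\right) + 238\right) = 182 \left(\left(\left(\left(-62 + 10\right) + 1\right) - \left(11 + 2 \cdot 16\right)\right) + 238\right) = 182 \left(\left(\left(-52 + 1\right) - \left(11 + 32\right)\right) + 238\right) = 182 \left(\left(-51 - 43\right) + 238\right) = 182 \left(-94 + 238\right) = 182 \cdot 144 = 26208$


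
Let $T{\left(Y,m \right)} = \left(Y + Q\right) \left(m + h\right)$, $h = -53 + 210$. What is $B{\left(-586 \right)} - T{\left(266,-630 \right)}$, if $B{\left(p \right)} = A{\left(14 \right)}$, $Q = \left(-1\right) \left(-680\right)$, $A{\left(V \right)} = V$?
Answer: $447472$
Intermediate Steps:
$Q = 680$
$h = 157$
$B{\left(p \right)} = 14$
$T{\left(Y,m \right)} = \left(157 + m\right) \left(680 + Y\right)$ ($T{\left(Y,m \right)} = \left(Y + 680\right) \left(m + 157\right) = \left(680 + Y\right) \left(157 + m\right) = \left(157 + m\right) \left(680 + Y\right)$)
$B{\left(-586 \right)} - T{\left(266,-630 \right)} = 14 - \left(106760 + 157 \cdot 266 + 680 \left(-630\right) + 266 \left(-630\right)\right) = 14 - \left(106760 + 41762 - 428400 - 167580\right) = 14 - -447458 = 14 + 447458 = 447472$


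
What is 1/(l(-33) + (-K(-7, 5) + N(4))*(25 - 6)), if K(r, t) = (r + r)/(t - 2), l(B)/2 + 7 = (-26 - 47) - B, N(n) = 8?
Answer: 3/440 ≈ 0.0068182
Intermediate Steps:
l(B) = -160 - 2*B (l(B) = -14 + 2*((-26 - 47) - B) = -14 + 2*(-73 - B) = -14 + (-146 - 2*B) = -160 - 2*B)
K(r, t) = 2*r/(-2 + t) (K(r, t) = (2*r)/(-2 + t) = 2*r/(-2 + t))
1/(l(-33) + (-K(-7, 5) + N(4))*(25 - 6)) = 1/((-160 - 2*(-33)) + (-2*(-7)/(-2 + 5) + 8)*(25 - 6)) = 1/((-160 + 66) + (-2*(-7)/3 + 8)*19) = 1/(-94 + (-2*(-7)/3 + 8)*19) = 1/(-94 + (-1*(-14/3) + 8)*19) = 1/(-94 + (14/3 + 8)*19) = 1/(-94 + (38/3)*19) = 1/(-94 + 722/3) = 1/(440/3) = 3/440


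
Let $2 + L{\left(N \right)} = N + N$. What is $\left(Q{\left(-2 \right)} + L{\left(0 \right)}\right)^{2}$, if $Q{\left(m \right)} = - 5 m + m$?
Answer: $36$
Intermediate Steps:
$L{\left(N \right)} = -2 + 2 N$ ($L{\left(N \right)} = -2 + \left(N + N\right) = -2 + 2 N$)
$Q{\left(m \right)} = - 4 m$
$\left(Q{\left(-2 \right)} + L{\left(0 \right)}\right)^{2} = \left(\left(-4\right) \left(-2\right) + \left(-2 + 2 \cdot 0\right)\right)^{2} = \left(8 + \left(-2 + 0\right)\right)^{2} = \left(8 - 2\right)^{2} = 6^{2} = 36$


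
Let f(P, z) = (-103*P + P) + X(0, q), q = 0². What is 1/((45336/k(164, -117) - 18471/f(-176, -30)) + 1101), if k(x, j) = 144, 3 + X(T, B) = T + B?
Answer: 35898/50788643 ≈ 0.00070681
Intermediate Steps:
q = 0
X(T, B) = -3 + B + T (X(T, B) = -3 + (T + B) = -3 + (B + T) = -3 + B + T)
f(P, z) = -3 - 102*P (f(P, z) = (-103*P + P) + (-3 + 0 + 0) = -102*P - 3 = -3 - 102*P)
1/((45336/k(164, -117) - 18471/f(-176, -30)) + 1101) = 1/((45336/144 - 18471/(-3 - 102*(-176))) + 1101) = 1/((45336*(1/144) - 18471/(-3 + 17952)) + 1101) = 1/((1889/6 - 18471/17949) + 1101) = 1/((1889/6 - 18471*1/17949) + 1101) = 1/((1889/6 - 6157/5983) + 1101) = 1/(11264945/35898 + 1101) = 1/(50788643/35898) = 35898/50788643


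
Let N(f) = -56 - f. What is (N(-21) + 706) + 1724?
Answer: 2395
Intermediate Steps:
(N(-21) + 706) + 1724 = ((-56 - 1*(-21)) + 706) + 1724 = ((-56 + 21) + 706) + 1724 = (-35 + 706) + 1724 = 671 + 1724 = 2395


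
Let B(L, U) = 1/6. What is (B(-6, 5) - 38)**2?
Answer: 51529/36 ≈ 1431.4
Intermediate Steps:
B(L, U) = 1/6
(B(-6, 5) - 38)**2 = (1/6 - 38)**2 = (-227/6)**2 = 51529/36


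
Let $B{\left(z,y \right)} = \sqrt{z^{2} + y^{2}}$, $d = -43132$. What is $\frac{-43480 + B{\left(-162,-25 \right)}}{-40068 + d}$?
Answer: $\frac{1087}{2080} - \frac{\sqrt{26869}}{83200} \approx 0.52063$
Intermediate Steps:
$B{\left(z,y \right)} = \sqrt{y^{2} + z^{2}}$
$\frac{-43480 + B{\left(-162,-25 \right)}}{-40068 + d} = \frac{-43480 + \sqrt{\left(-25\right)^{2} + \left(-162\right)^{2}}}{-40068 - 43132} = \frac{-43480 + \sqrt{625 + 26244}}{-83200} = \left(-43480 + \sqrt{26869}\right) \left(- \frac{1}{83200}\right) = \frac{1087}{2080} - \frac{\sqrt{26869}}{83200}$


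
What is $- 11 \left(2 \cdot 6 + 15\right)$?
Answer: $-297$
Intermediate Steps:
$- 11 \left(2 \cdot 6 + 15\right) = - 11 \left(12 + 15\right) = \left(-11\right) 27 = -297$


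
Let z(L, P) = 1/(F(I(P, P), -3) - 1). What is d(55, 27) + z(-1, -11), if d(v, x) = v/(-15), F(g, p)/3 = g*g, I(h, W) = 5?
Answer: -811/222 ≈ -3.6532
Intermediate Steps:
F(g, p) = 3*g² (F(g, p) = 3*(g*g) = 3*g²)
d(v, x) = -v/15 (d(v, x) = v*(-1/15) = -v/15)
z(L, P) = 1/74 (z(L, P) = 1/(3*5² - 1) = 1/(3*25 - 1) = 1/(75 - 1) = 1/74)
d(55, 27) + z(-1, -11) = -1/15*55 + 1/74 = -11/3 + 1/74 = -811/222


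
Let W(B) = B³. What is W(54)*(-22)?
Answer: -3464208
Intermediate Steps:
W(54)*(-22) = 54³*(-22) = 157464*(-22) = -3464208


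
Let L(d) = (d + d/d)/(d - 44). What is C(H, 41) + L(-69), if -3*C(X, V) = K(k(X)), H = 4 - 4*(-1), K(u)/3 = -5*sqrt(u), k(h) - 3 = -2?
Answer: 633/113 ≈ 5.6018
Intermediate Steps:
k(h) = 1 (k(h) = 3 - 2 = 1)
K(u) = -15*sqrt(u) (K(u) = 3*(-5*sqrt(u)) = -15*sqrt(u))
L(d) = (1 + d)/(-44 + d) (L(d) = (d + 1)/(-44 + d) = (1 + d)/(-44 + d))
H = 8 (H = 4 + 4 = 8)
C(X, V) = 5 (C(X, V) = -(-5)*sqrt(1) = -(-5) = -1/3*(-15) = 5)
C(H, 41) + L(-69) = 5 + (1 - 69)/(-44 - 69) = 5 - 68/(-113) = 5 - 1/113*(-68) = 5 + 68/113 = 633/113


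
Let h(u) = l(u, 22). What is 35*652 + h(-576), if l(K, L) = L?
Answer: 22842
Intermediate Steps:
h(u) = 22
35*652 + h(-576) = 35*652 + 22 = 22820 + 22 = 22842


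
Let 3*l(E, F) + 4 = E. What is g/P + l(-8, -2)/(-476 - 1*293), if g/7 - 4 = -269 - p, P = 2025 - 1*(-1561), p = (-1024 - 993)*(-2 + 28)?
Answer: 280883135/2757634 ≈ 101.86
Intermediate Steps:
l(E, F) = -4/3 + E/3
p = -52442 (p = -2017*26 = -52442)
P = 3586 (P = 2025 + 1561 = 3586)
g = 365239 (g = 28 + 7*(-269 - 1*(-52442)) = 28 + 7*(-269 + 52442) = 28 + 7*52173 = 28 + 365211 = 365239)
g/P + l(-8, -2)/(-476 - 1*293) = 365239/3586 + (-4/3 + (1/3)*(-8))/(-476 - 1*293) = 365239*(1/3586) + (-4/3 - 8/3)/(-476 - 293) = 365239/3586 - 4/(-769) = 365239/3586 - 4*(-1/769) = 365239/3586 + 4/769 = 280883135/2757634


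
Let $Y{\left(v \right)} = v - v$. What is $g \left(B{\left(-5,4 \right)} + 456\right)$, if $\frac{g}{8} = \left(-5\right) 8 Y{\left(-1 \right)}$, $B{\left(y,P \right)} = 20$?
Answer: $0$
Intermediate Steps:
$Y{\left(v \right)} = 0$
$g = 0$ ($g = 8 \left(-5\right) 8 \cdot 0 = 8 \left(\left(-40\right) 0\right) = 8 \cdot 0 = 0$)
$g \left(B{\left(-5,4 \right)} + 456\right) = 0 \left(20 + 456\right) = 0 \cdot 476 = 0$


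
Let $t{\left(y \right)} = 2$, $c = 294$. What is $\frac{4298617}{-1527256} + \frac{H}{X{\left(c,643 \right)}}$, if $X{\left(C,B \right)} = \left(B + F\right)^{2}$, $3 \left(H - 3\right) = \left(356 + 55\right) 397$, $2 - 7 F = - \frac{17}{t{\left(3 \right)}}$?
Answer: $- \frac{6809960383049}{2537567916376} \approx -2.6837$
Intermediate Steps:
$F = \frac{3}{2}$ ($F = \frac{2}{7} - \frac{\left(-17\right) \frac{1}{2}}{7} = \frac{2}{7} - - \frac{17}{14} = \frac{2}{7} + \frac{17}{14} = \frac{3}{2} \approx 1.5$)
$H = 54392$ ($H = 3 + \frac{\left(356 + 55\right) 397}{3} = 3 + \frac{411 \cdot 397}{3} = 3 + \frac{1}{3} \cdot 163167 = 3 + 54389 = 54392$)
$X{\left(C,B \right)} = \left(\frac{3}{2} + B\right)^{2}$ ($X{\left(C,B \right)} = \left(B + \frac{3}{2}\right)^{2} = \left(\frac{3}{2} + B\right)^{2}$)
$\frac{4298617}{-1527256} + \frac{H}{X{\left(c,643 \right)}} = \frac{4298617}{-1527256} + \frac{54392}{\frac{1}{4} \left(3 + 2 \cdot 643\right)^{2}} = 4298617 \left(- \frac{1}{1527256}\right) + \frac{54392}{\frac{1}{4} \left(3 + 1286\right)^{2}} = - \frac{4298617}{1527256} + \frac{54392}{\frac{1}{4} \cdot 1289^{2}} = - \frac{4298617}{1527256} + \frac{54392}{\frac{1}{4} \cdot 1661521} = - \frac{4298617}{1527256} + \frac{54392}{\frac{1661521}{4}} = - \frac{4298617}{1527256} + 54392 \cdot \frac{4}{1661521} = - \frac{4298617}{1527256} + \frac{217568}{1661521} = - \frac{6809960383049}{2537567916376}$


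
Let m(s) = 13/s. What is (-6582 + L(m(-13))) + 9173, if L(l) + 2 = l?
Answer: 2588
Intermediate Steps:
L(l) = -2 + l
(-6582 + L(m(-13))) + 9173 = (-6582 + (-2 + 13/(-13))) + 9173 = (-6582 + (-2 + 13*(-1/13))) + 9173 = (-6582 + (-2 - 1)) + 9173 = (-6582 - 3) + 9173 = -6585 + 9173 = 2588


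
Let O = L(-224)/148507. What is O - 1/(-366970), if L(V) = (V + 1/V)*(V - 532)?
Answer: 248582218843/217990455160 ≈ 1.1403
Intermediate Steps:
L(V) = (-532 + V)*(V + 1/V) (L(V) = (V + 1/V)*(-532 + V) = (-532 + V)*(V + 1/V))
O = 1354779/1188056 (O = (1 + (-224)**2 - 532*(-224) - 532/(-224))/148507 = (1 + 50176 + 119168 - 532*(-1/224))*(1/148507) = (1 + 50176 + 119168 + 19/8)*(1/148507) = (1354779/8)*(1/148507) = 1354779/1188056 ≈ 1.1403)
O - 1/(-366970) = 1354779/1188056 - 1/(-366970) = 1354779/1188056 - 1*(-1/366970) = 1354779/1188056 + 1/366970 = 248582218843/217990455160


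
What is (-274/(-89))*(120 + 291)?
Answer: 112614/89 ≈ 1265.3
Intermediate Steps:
(-274/(-89))*(120 + 291) = -274*(-1/89)*411 = (274/89)*411 = 112614/89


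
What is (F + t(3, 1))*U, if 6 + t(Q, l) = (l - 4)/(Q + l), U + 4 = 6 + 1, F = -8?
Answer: -177/4 ≈ -44.250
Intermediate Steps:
U = 3 (U = -4 + (6 + 1) = -4 + 7 = 3)
t(Q, l) = -6 + (-4 + l)/(Q + l) (t(Q, l) = -6 + (l - 4)/(Q + l) = -6 + (-4 + l)/(Q + l))
(F + t(3, 1))*U = (-8 + (-4 - 6*3 - 5*1)/(3 + 1))*3 = (-8 + (-4 - 18 - 5)/4)*3 = (-8 + (1/4)*(-27))*3 = (-8 - 27/4)*3 = -59/4*3 = -177/4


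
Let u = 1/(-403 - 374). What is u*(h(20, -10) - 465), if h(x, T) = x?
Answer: 445/777 ≈ 0.57272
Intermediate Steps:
u = -1/777 (u = 1/(-777) = -1/777 ≈ -0.0012870)
u*(h(20, -10) - 465) = -(20 - 465)/777 = -1/777*(-445) = 445/777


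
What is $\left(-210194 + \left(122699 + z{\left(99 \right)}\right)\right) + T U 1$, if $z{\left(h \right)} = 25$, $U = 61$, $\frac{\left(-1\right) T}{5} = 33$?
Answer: $-97535$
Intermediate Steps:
$T = -165$ ($T = \left(-5\right) 33 = -165$)
$\left(-210194 + \left(122699 + z{\left(99 \right)}\right)\right) + T U 1 = \left(-210194 + \left(122699 + 25\right)\right) + \left(-165\right) 61 \cdot 1 = \left(-210194 + 122724\right) - 10065 = -87470 - 10065 = -97535$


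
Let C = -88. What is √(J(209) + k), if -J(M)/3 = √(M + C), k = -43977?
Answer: 3*I*√4890 ≈ 209.79*I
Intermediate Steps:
J(M) = -3*√(-88 + M) (J(M) = -3*√(M - 88) = -3*√(-88 + M))
√(J(209) + k) = √(-3*√(-88 + 209) - 43977) = √(-3*√121 - 43977) = √(-3*11 - 43977) = √(-33 - 43977) = √(-44010) = 3*I*√4890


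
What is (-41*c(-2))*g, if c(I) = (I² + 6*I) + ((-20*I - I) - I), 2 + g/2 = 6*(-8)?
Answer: 147600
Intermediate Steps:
g = -100 (g = -4 + 2*(6*(-8)) = -4 + 2*(-48) = -4 - 96 = -100)
c(I) = I² - 16*I (c(I) = (I² + 6*I) + ((-20*I - I) - I) = (I² + 6*I) + (-21*I - I) = (I² + 6*I) - 22*I = I² - 16*I)
(-41*c(-2))*g = -(-82)*(-16 - 2)*(-100) = -(-82)*(-18)*(-100) = -41*36*(-100) = -1476*(-100) = 147600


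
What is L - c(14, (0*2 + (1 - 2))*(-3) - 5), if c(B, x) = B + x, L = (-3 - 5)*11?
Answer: -100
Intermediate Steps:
L = -88 (L = -8*11 = -88)
L - c(14, (0*2 + (1 - 2))*(-3) - 5) = -88 - (14 + ((0*2 + (1 - 2))*(-3) - 5)) = -88 - (14 + ((0 - 1)*(-3) - 5)) = -88 - (14 + (-1*(-3) - 5)) = -88 - (14 + (3 - 5)) = -88 - (14 - 2) = -88 - 1*12 = -88 - 12 = -100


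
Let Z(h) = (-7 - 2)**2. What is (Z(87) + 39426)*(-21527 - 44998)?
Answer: -2628203175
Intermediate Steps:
Z(h) = 81 (Z(h) = (-9)**2 = 81)
(Z(87) + 39426)*(-21527 - 44998) = (81 + 39426)*(-21527 - 44998) = 39507*(-66525) = -2628203175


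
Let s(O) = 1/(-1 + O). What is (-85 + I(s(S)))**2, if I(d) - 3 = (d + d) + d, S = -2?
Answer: 6889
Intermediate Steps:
I(d) = 3 + 3*d (I(d) = 3 + ((d + d) + d) = 3 + (2*d + d) = 3 + 3*d)
(-85 + I(s(S)))**2 = (-85 + (3 + 3/(-1 - 2)))**2 = (-85 + (3 + 3/(-3)))**2 = (-85 + (3 + 3*(-1/3)))**2 = (-85 + (3 - 1))**2 = (-85 + 2)**2 = (-83)**2 = 6889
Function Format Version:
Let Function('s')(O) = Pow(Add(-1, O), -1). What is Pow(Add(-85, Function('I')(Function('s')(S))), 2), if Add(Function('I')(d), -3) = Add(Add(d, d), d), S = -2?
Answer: 6889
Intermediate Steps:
Function('I')(d) = Add(3, Mul(3, d)) (Function('I')(d) = Add(3, Add(Add(d, d), d)) = Add(3, Add(Mul(2, d), d)) = Add(3, Mul(3, d)))
Pow(Add(-85, Function('I')(Function('s')(S))), 2) = Pow(Add(-85, Add(3, Mul(3, Pow(Add(-1, -2), -1)))), 2) = Pow(Add(-85, Add(3, Mul(3, Pow(-3, -1)))), 2) = Pow(Add(-85, Add(3, Mul(3, Rational(-1, 3)))), 2) = Pow(Add(-85, Add(3, -1)), 2) = Pow(Add(-85, 2), 2) = Pow(-83, 2) = 6889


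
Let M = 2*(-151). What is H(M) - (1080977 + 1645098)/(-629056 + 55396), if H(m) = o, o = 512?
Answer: 59287999/114732 ≈ 516.75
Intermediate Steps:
M = -302
H(m) = 512
H(M) - (1080977 + 1645098)/(-629056 + 55396) = 512 - (1080977 + 1645098)/(-629056 + 55396) = 512 - 2726075/(-573660) = 512 - 2726075*(-1)/573660 = 512 - 1*(-545215/114732) = 512 + 545215/114732 = 59287999/114732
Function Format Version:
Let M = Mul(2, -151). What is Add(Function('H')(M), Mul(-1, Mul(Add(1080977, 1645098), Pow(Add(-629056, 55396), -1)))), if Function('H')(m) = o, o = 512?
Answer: Rational(59287999, 114732) ≈ 516.75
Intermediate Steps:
M = -302
Function('H')(m) = 512
Add(Function('H')(M), Mul(-1, Mul(Add(1080977, 1645098), Pow(Add(-629056, 55396), -1)))) = Add(512, Mul(-1, Mul(Add(1080977, 1645098), Pow(Add(-629056, 55396), -1)))) = Add(512, Mul(-1, Mul(2726075, Pow(-573660, -1)))) = Add(512, Mul(-1, Mul(2726075, Rational(-1, 573660)))) = Add(512, Mul(-1, Rational(-545215, 114732))) = Add(512, Rational(545215, 114732)) = Rational(59287999, 114732)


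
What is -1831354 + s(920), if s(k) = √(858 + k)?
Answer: -1831354 + √1778 ≈ -1.8313e+6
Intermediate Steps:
-1831354 + s(920) = -1831354 + √(858 + 920) = -1831354 + √1778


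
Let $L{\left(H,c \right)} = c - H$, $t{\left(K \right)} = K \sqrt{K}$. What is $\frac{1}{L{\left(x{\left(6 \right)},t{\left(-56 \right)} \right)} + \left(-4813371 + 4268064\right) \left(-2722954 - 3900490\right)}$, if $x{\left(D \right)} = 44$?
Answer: $\frac{225738148579}{815323387581994875518832} + \frac{7 i \sqrt{14}}{815323387581994875518832} \approx 2.7687 \cdot 10^{-13} + 3.2124 \cdot 10^{-23} i$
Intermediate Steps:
$t{\left(K \right)} = K^{\frac{3}{2}}$
$\frac{1}{L{\left(x{\left(6 \right)},t{\left(-56 \right)} \right)} + \left(-4813371 + 4268064\right) \left(-2722954 - 3900490\right)} = \frac{1}{\left(\left(-56\right)^{\frac{3}{2}} - 44\right) + \left(-4813371 + 4268064\right) \left(-2722954 - 3900490\right)} = \frac{1}{\left(- 112 i \sqrt{14} - 44\right) - -3611810377308} = \frac{1}{\left(-44 - 112 i \sqrt{14}\right) + 3611810377308} = \frac{1}{3611810377264 - 112 i \sqrt{14}}$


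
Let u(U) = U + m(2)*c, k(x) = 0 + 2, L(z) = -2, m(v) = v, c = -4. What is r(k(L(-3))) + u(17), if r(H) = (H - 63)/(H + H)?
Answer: -25/4 ≈ -6.2500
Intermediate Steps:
k(x) = 2
u(U) = -8 + U (u(U) = U + 2*(-4) = U - 8 = -8 + U)
r(H) = (-63 + H)/(2*H) (r(H) = (-63 + H)/((2*H)) = (-63 + H)*(1/(2*H)) = (-63 + H)/(2*H))
r(k(L(-3))) + u(17) = (½)*(-63 + 2)/2 + (-8 + 17) = (½)*(½)*(-61) + 9 = -61/4 + 9 = -25/4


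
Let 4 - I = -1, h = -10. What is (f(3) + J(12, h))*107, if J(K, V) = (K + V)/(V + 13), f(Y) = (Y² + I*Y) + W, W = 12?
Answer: 11770/3 ≈ 3923.3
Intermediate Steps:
I = 5 (I = 4 - 1*(-1) = 4 + 1 = 5)
f(Y) = 12 + Y² + 5*Y (f(Y) = (Y² + 5*Y) + 12 = 12 + Y² + 5*Y)
J(K, V) = (K + V)/(13 + V)
(f(3) + J(12, h))*107 = ((12 + 3² + 5*3) + (12 - 10)/(13 - 10))*107 = ((12 + 9 + 15) + 2/3)*107 = (36 + (⅓)*2)*107 = (36 + ⅔)*107 = (110/3)*107 = 11770/3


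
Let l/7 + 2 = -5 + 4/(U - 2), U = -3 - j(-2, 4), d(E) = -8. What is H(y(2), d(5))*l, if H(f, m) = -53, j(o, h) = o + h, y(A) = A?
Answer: 2809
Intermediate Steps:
j(o, h) = h + o
U = -5 (U = -3 - (4 - 2) = -3 - 1*2 = -3 - 2 = -5)
l = -53 (l = -14 + 7*(-5 + 4/(-5 - 2)) = -14 + 7*(-5 + 4/(-7)) = -14 + 7*(-5 + 4*(-⅐)) = -14 + 7*(-5 - 4/7) = -14 + 7*(-39/7) = -14 - 39 = -53)
H(y(2), d(5))*l = -53*(-53) = 2809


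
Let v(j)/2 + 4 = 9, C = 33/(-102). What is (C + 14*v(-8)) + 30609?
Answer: 1045455/34 ≈ 30749.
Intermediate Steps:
C = -11/34 (C = 33*(-1/102) = -11/34 ≈ -0.32353)
v(j) = 10 (v(j) = -8 + 2*9 = -8 + 18 = 10)
(C + 14*v(-8)) + 30609 = (-11/34 + 14*10) + 30609 = (-11/34 + 140) + 30609 = 4749/34 + 30609 = 1045455/34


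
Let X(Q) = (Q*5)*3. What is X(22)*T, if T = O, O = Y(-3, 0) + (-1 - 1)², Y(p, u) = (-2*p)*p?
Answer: -4620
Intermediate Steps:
X(Q) = 15*Q (X(Q) = (5*Q)*3 = 15*Q)
Y(p, u) = -2*p²
O = -14 (O = -2*(-3)² + (-1 - 1)² = -2*9 + (-2)² = -18 + 4 = -14)
T = -14
X(22)*T = (15*22)*(-14) = 330*(-14) = -4620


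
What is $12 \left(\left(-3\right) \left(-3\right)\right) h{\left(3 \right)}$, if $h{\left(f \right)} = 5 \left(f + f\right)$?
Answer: $3240$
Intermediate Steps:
$h{\left(f \right)} = 10 f$ ($h{\left(f \right)} = 5 \cdot 2 f = 10 f$)
$12 \left(\left(-3\right) \left(-3\right)\right) h{\left(3 \right)} = 12 \left(\left(-3\right) \left(-3\right)\right) 10 \cdot 3 = 12 \cdot 9 \cdot 30 = 108 \cdot 30 = 3240$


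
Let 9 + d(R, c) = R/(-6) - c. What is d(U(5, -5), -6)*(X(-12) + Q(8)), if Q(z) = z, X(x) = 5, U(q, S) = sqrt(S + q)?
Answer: -39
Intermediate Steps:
d(R, c) = -9 - c - R/6 (d(R, c) = -9 + (R/(-6) - c) = -9 + (R*(-1/6) - c) = -9 + (-R/6 - c) = -9 + (-c - R/6) = -9 - c - R/6)
d(U(5, -5), -6)*(X(-12) + Q(8)) = (-9 - 1*(-6) - sqrt(-5 + 5)/6)*(5 + 8) = (-9 + 6 - sqrt(0)/6)*13 = (-9 + 6 - 1/6*0)*13 = (-9 + 6 + 0)*13 = -3*13 = -39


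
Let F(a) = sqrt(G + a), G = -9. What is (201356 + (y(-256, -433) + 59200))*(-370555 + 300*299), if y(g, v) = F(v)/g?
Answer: -73178455380 + 280855*I*sqrt(442)/256 ≈ -7.3178e+10 + 23065.0*I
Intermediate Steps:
F(a) = sqrt(-9 + a)
y(g, v) = sqrt(-9 + v)/g
(201356 + (y(-256, -433) + 59200))*(-370555 + 300*299) = (201356 + (sqrt(-9 - 433)/(-256) + 59200))*(-370555 + 300*299) = (201356 + (-I*sqrt(442)/256 + 59200))*(-370555 + 89700) = (201356 + (-I*sqrt(442)/256 + 59200))*(-280855) = (201356 + (59200 - I*sqrt(442)/256))*(-280855) = (260556 - I*sqrt(442)/256)*(-280855) = -73178455380 + 280855*I*sqrt(442)/256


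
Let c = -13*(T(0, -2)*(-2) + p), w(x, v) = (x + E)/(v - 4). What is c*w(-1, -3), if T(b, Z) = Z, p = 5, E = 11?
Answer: 1170/7 ≈ 167.14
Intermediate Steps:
w(x, v) = (11 + x)/(-4 + v) (w(x, v) = (x + 11)/(v - 4) = (11 + x)/(-4 + v))
c = -117 (c = -13*(-2*(-2) + 5) = -13*(4 + 5) = -13*9 = -117)
c*w(-1, -3) = -117*(11 - 1)/(-4 - 3) = -117*10/(-7) = -(-117)*10/7 = -117*(-10/7) = 1170/7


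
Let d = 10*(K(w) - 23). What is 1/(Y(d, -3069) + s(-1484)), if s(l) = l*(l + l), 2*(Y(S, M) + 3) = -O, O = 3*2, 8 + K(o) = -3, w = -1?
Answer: 1/4404506 ≈ 2.2704e-7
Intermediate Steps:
K(o) = -11 (K(o) = -8 - 3 = -11)
d = -340 (d = 10*(-11 - 23) = 10*(-34) = -340)
O = 6
Y(S, M) = -6 (Y(S, M) = -3 + (-1*6)/2 = -3 + (½)*(-6) = -3 - 3 = -6)
s(l) = 2*l² (s(l) = l*(2*l) = 2*l²)
1/(Y(d, -3069) + s(-1484)) = 1/(-6 + 2*(-1484)²) = 1/(-6 + 2*2202256) = 1/(-6 + 4404512) = 1/4404506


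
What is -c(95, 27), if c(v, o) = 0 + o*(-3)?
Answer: 81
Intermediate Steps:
c(v, o) = -3*o (c(v, o) = 0 - 3*o = -3*o)
-c(95, 27) = -(-3)*27 = -1*(-81) = 81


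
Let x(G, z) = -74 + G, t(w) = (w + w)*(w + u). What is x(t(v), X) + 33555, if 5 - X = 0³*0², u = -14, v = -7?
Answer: 33775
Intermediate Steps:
t(w) = 2*w*(-14 + w) (t(w) = (w + w)*(w - 14) = (2*w)*(-14 + w) = 2*w*(-14 + w))
X = 5 (X = 5 - 0³*0² = 5 - 0*0 = 5 - 1*0 = 5 + 0 = 5)
x(t(v), X) + 33555 = (-74 + 2*(-7)*(-14 - 7)) + 33555 = (-74 + 2*(-7)*(-21)) + 33555 = (-74 + 294) + 33555 = 220 + 33555 = 33775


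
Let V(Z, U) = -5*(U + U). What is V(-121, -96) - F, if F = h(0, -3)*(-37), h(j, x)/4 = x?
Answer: 516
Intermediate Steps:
h(j, x) = 4*x
V(Z, U) = -10*U
F = 444 (F = (4*(-3))*(-37) = -12*(-37) = 444)
V(-121, -96) - F = -10*(-96) - 1*444 = 960 - 444 = 516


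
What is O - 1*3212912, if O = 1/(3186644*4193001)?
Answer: -42929649729953051327/13361601478644 ≈ -3.2129e+6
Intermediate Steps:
O = 1/13361601478644 (O = (1/3186644)*(1/4193001) = 1/13361601478644 ≈ 7.4841e-14)
O - 1*3212912 = 1/13361601478644 - 1*3212912 = 1/13361601478644 - 3212912 = -42929649729953051327/13361601478644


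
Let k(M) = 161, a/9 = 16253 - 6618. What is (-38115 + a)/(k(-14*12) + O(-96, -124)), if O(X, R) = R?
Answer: 48600/37 ≈ 1313.5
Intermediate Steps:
a = 86715 (a = 9*(16253 - 6618) = 9*9635 = 86715)
(-38115 + a)/(k(-14*12) + O(-96, -124)) = (-38115 + 86715)/(161 - 124) = 48600/37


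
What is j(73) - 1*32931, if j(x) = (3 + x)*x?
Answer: -27383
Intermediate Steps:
j(x) = x*(3 + x)
j(73) - 1*32931 = 73*(3 + 73) - 1*32931 = 73*76 - 32931 = 5548 - 32931 = -27383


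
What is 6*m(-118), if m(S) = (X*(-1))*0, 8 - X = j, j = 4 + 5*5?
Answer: 0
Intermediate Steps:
j = 29 (j = 4 + 25 = 29)
X = -21 (X = 8 - 1*29 = 8 - 29 = -21)
m(S) = 0 (m(S) = -21*(-1)*0 = 21*0 = 0)
6*m(-118) = 6*0 = 0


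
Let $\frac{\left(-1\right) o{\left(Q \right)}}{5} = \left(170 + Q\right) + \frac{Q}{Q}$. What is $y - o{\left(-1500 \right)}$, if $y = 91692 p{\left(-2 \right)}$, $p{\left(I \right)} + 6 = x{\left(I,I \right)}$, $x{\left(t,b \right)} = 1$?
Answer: $-465105$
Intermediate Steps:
$o{\left(Q \right)} = -855 - 5 Q$ ($o{\left(Q \right)} = - 5 \left(\left(170 + Q\right) + \frac{Q}{Q}\right) = - 5 \left(\left(170 + Q\right) + 1\right) = - 5 \left(171 + Q\right) = -855 - 5 Q$)
$p{\left(I \right)} = -5$ ($p{\left(I \right)} = -6 + 1 = -5$)
$y = -458460$ ($y = 91692 \left(-5\right) = -458460$)
$y - o{\left(-1500 \right)} = -458460 - \left(-855 - -7500\right) = -458460 - \left(-855 + 7500\right) = -458460 - 6645 = -465105$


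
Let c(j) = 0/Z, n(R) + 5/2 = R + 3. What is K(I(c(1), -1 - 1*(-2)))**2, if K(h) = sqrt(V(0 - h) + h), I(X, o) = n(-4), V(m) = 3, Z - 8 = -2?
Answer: -1/2 ≈ -0.50000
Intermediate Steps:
Z = 6 (Z = 8 - 2 = 6)
n(R) = 1/2 + R (n(R) = -5/2 + (R + 3) = -5/2 + (3 + R) = 1/2 + R)
c(j) = 0 (c(j) = 0/6 = 0*(1/6) = 0)
I(X, o) = -7/2 (I(X, o) = 1/2 - 4 = -7/2)
K(h) = sqrt(3 + h)
K(I(c(1), -1 - 1*(-2)))**2 = (sqrt(3 - 7/2))**2 = (sqrt(-1/2))**2 = (I*sqrt(2)/2)**2 = -1/2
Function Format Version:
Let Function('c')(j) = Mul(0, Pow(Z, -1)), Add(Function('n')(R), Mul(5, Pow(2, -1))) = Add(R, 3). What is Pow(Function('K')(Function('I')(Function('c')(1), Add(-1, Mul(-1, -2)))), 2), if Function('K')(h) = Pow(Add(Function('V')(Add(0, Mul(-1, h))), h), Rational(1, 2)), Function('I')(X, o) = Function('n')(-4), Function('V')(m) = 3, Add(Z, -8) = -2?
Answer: Rational(-1, 2) ≈ -0.50000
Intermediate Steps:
Z = 6 (Z = Add(8, -2) = 6)
Function('n')(R) = Add(Rational(1, 2), R) (Function('n')(R) = Add(Rational(-5, 2), Add(R, 3)) = Add(Rational(-5, 2), Add(3, R)) = Add(Rational(1, 2), R))
Function('c')(j) = 0 (Function('c')(j) = Mul(0, Pow(6, -1)) = Mul(0, Rational(1, 6)) = 0)
Function('I')(X, o) = Rational(-7, 2) (Function('I')(X, o) = Add(Rational(1, 2), -4) = Rational(-7, 2))
Function('K')(h) = Pow(Add(3, h), Rational(1, 2))
Pow(Function('K')(Function('I')(Function('c')(1), Add(-1, Mul(-1, -2)))), 2) = Pow(Pow(Add(3, Rational(-7, 2)), Rational(1, 2)), 2) = Pow(Pow(Rational(-1, 2), Rational(1, 2)), 2) = Pow(Mul(Rational(1, 2), I, Pow(2, Rational(1, 2))), 2) = Rational(-1, 2)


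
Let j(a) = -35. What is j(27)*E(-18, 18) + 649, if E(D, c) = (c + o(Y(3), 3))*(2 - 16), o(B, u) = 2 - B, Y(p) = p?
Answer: 8979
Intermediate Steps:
E(D, c) = 14 - 14*c (E(D, c) = (c + (2 - 1*3))*(2 - 16) = (c + (2 - 3))*(-14) = (c - 1)*(-14) = (-1 + c)*(-14) = 14 - 14*c)
j(27)*E(-18, 18) + 649 = -35*(14 - 14*18) + 649 = -35*(14 - 252) + 649 = -35*(-238) + 649 = 8330 + 649 = 8979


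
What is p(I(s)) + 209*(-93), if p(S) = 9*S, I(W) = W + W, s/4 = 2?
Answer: -19293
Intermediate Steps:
s = 8 (s = 4*2 = 8)
I(W) = 2*W
p(I(s)) + 209*(-93) = 9*(2*8) + 209*(-93) = 9*16 - 19437 = 144 - 19437 = -19293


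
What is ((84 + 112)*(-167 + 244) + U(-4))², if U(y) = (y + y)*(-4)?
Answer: 228735376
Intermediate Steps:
U(y) = -8*y (U(y) = (2*y)*(-4) = -8*y)
((84 + 112)*(-167 + 244) + U(-4))² = ((84 + 112)*(-167 + 244) - 8*(-4))² = (196*77 + 32)² = (15092 + 32)² = 15124² = 228735376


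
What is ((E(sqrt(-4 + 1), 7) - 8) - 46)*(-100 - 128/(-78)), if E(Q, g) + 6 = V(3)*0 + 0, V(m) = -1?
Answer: 76720/13 ≈ 5901.5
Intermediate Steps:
E(Q, g) = -6 (E(Q, g) = -6 + (-1*0 + 0) = -6 + (0 + 0) = -6 + 0 = -6)
((E(sqrt(-4 + 1), 7) - 8) - 46)*(-100 - 128/(-78)) = ((-6 - 8) - 46)*(-100 - 128/(-78)) = (-14 - 46)*(-100 - 128*(-1/78)) = -60*(-100 + 64/39) = -60*(-3836/39) = 76720/13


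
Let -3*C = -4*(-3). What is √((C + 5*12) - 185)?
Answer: I*√129 ≈ 11.358*I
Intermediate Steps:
C = -4 (C = -(-4)*(-3)/3 = -⅓*12 = -4)
√((C + 5*12) - 185) = √((-4 + 5*12) - 185) = √((-4 + 60) - 185) = √(56 - 185) = √(-129) = I*√129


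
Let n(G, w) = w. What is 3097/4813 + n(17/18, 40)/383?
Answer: 1378671/1843379 ≈ 0.74790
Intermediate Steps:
3097/4813 + n(17/18, 40)/383 = 3097/4813 + 40/383 = 1378671/1843379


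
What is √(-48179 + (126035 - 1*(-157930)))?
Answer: √235786 ≈ 485.58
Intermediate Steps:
√(-48179 + (126035 - 1*(-157930))) = √(-48179 + (126035 + 157930)) = √(-48179 + 283965) = √235786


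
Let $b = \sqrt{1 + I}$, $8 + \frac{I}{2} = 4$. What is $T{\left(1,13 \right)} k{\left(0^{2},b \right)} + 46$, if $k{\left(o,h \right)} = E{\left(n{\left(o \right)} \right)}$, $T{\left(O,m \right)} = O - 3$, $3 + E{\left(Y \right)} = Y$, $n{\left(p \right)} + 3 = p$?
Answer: $58$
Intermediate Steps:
$I = -8$ ($I = -16 + 2 \cdot 4 = -16 + 8 = -8$)
$n{\left(p \right)} = -3 + p$
$b = i \sqrt{7}$ ($b = \sqrt{1 - 8} = \sqrt{-7} = i \sqrt{7} \approx 2.6458 i$)
$E{\left(Y \right)} = -3 + Y$
$T{\left(O,m \right)} = -3 + O$
$k{\left(o,h \right)} = -6 + o$ ($k{\left(o,h \right)} = -3 + \left(-3 + o\right) = -6 + o$)
$T{\left(1,13 \right)} k{\left(0^{2},b \right)} + 46 = \left(-3 + 1\right) \left(-6 + 0^{2}\right) + 46 = - 2 \left(-6 + 0\right) + 46 = \left(-2\right) \left(-6\right) + 46 = 12 + 46 = 58$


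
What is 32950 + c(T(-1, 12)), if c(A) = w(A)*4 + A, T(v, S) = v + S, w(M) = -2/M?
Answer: 362563/11 ≈ 32960.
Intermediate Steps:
T(v, S) = S + v
c(A) = A - 8/A (c(A) = -2/A*4 + A = -8/A + A = A - 8/A)
32950 + c(T(-1, 12)) = 32950 + ((12 - 1) - 8/(12 - 1)) = 32950 + (11 - 8/11) = 32950 + 113/11 = 362563/11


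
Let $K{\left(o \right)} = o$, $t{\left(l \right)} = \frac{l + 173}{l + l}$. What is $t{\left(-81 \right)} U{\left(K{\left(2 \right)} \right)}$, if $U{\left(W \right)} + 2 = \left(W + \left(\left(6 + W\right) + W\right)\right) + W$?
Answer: $- \frac{184}{27} \approx -6.8148$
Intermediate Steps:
$t{\left(l \right)} = \frac{173 + l}{2 l}$
$U{\left(W \right)} = 4 + 4 W$ ($U{\left(W \right)} = -2 + \left(\left(W + \left(\left(6 + W\right) + W\right)\right) + W\right) = -2 + \left(\left(W + \left(6 + 2 W\right)\right) + W\right) = -2 + \left(\left(6 + 3 W\right) + W\right) = -2 + \left(6 + 4 W\right) = 4 + 4 W$)
$t{\left(-81 \right)} U{\left(K{\left(2 \right)} \right)} = \frac{173 - 81}{2 \left(-81\right)} \left(4 + 4 \cdot 2\right) = \frac{1}{2} \left(- \frac{1}{81}\right) 92 \left(4 + 8\right) = \left(- \frac{46}{81}\right) 12 = - \frac{184}{27}$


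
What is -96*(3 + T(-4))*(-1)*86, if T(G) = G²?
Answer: 156864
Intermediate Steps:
-96*(3 + T(-4))*(-1)*86 = -96*(3 + (-4)²)*(-1)*86 = -96*(3 + 16)*(-1)*86 = -1824*(-1)*86 = -96*(-19)*86 = 1824*86 = 156864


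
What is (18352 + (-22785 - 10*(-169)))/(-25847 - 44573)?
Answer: 2743/70420 ≈ 0.038952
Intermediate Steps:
(18352 + (-22785 - 10*(-169)))/(-25847 - 44573) = (18352 + (-22785 - 1*(-1690)))/(-70420) = (18352 + (-22785 + 1690))*(-1/70420) = (18352 - 21095)*(-1/70420) = -2743*(-1/70420) = 2743/70420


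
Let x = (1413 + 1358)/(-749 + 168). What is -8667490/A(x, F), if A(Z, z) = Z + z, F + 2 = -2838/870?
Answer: 365096347525/422549 ≈ 8.6403e+5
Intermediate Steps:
x = -2771/581 (x = 2771/(-581) = 2771*(-1/581) = -2771/581 ≈ -4.7694)
F = -763/145 (F = -2 - 2838/870 = -2 - 2838*1/870 = -2 - 473/145 = -763/145 ≈ -5.2621)
-8667490/A(x, F) = -8667490/(-2771/581 - 763/145) = -8667490/(-845098/84245) = -8667490*(-84245/845098) = 365096347525/422549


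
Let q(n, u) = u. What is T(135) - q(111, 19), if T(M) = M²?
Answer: 18206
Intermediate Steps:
T(135) - q(111, 19) = 135² - 1*19 = 18225 - 19 = 18206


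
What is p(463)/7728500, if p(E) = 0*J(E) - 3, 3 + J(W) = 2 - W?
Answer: -3/7728500 ≈ -3.8817e-7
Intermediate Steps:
J(W) = -1 - W (J(W) = -3 + (2 - W) = -1 - W)
p(E) = -3 (p(E) = 0*(-1 - E) - 3 = 0 - 3 = -3)
p(463)/7728500 = -3/7728500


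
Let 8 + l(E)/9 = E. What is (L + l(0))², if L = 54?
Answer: 324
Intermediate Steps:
l(E) = -72 + 9*E
(L + l(0))² = (54 + (-72 + 9*0))² = (54 + (-72 + 0))² = (54 - 72)² = (-18)² = 324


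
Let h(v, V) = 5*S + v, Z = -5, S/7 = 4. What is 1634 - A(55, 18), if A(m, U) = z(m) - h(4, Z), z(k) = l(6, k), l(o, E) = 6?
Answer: 1772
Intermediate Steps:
S = 28 (S = 7*4 = 28)
z(k) = 6
h(v, V) = 140 + v (h(v, V) = 5*28 + v = 140 + v)
A(m, U) = -138 (A(m, U) = 6 - (140 + 4) = 6 - 1*144 = 6 - 144 = -138)
1634 - A(55, 18) = 1634 - 1*(-138) = 1634 + 138 = 1772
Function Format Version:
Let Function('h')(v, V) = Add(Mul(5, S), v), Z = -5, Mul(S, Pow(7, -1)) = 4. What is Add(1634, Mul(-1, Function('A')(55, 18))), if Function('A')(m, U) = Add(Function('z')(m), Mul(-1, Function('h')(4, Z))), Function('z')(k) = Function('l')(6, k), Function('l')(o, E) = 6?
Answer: 1772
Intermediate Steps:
S = 28 (S = Mul(7, 4) = 28)
Function('z')(k) = 6
Function('h')(v, V) = Add(140, v) (Function('h')(v, V) = Add(Mul(5, 28), v) = Add(140, v))
Function('A')(m, U) = -138 (Function('A')(m, U) = Add(6, Mul(-1, Add(140, 4))) = Add(6, Mul(-1, 144)) = Add(6, -144) = -138)
Add(1634, Mul(-1, Function('A')(55, 18))) = Add(1634, Mul(-1, -138)) = Add(1634, 138) = 1772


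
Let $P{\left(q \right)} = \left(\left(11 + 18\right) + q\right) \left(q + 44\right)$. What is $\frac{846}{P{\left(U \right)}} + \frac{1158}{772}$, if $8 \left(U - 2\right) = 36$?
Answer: $\frac{28281}{14342} \approx 1.9719$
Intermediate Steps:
$U = \frac{13}{2}$ ($U = 2 + \frac{1}{8} \cdot 36 = 2 + \frac{9}{2} = \frac{13}{2} \approx 6.5$)
$P{\left(q \right)} = \left(29 + q\right) \left(44 + q\right)$
$\frac{846}{P{\left(U \right)}} + \frac{1158}{772} = \frac{846}{1276 + \left(\frac{13}{2}\right)^{2} + 73 \cdot \frac{13}{2}} + \frac{1158}{772} = \frac{846}{1276 + \frac{169}{4} + \frac{949}{2}} + 1158 \cdot \frac{1}{772} = \frac{846}{\frac{7171}{4}} + \frac{3}{2} = 846 \cdot \frac{4}{7171} + \frac{3}{2} = \frac{3384}{7171} + \frac{3}{2} = \frac{28281}{14342}$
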